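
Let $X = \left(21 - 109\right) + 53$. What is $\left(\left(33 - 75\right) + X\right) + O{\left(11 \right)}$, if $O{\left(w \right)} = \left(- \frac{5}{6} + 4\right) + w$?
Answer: $- \frac{377}{6} \approx -62.833$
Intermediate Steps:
$O{\left(w \right)} = \frac{19}{6} + w$ ($O{\left(w \right)} = \left(\left(-5\right) \frac{1}{6} + 4\right) + w = \left(- \frac{5}{6} + 4\right) + w = \frac{19}{6} + w$)
$X = -35$ ($X = -88 + 53 = -35$)
$\left(\left(33 - 75\right) + X\right) + O{\left(11 \right)} = \left(\left(33 - 75\right) - 35\right) + \left(\frac{19}{6} + 11\right) = \left(-42 - 35\right) + \frac{85}{6} = -77 + \frac{85}{6} = - \frac{377}{6}$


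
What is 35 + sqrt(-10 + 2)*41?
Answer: 35 + 82*I*sqrt(2) ≈ 35.0 + 115.97*I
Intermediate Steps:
35 + sqrt(-10 + 2)*41 = 35 + sqrt(-8)*41 = 35 + (2*I*sqrt(2))*41 = 35 + 82*I*sqrt(2)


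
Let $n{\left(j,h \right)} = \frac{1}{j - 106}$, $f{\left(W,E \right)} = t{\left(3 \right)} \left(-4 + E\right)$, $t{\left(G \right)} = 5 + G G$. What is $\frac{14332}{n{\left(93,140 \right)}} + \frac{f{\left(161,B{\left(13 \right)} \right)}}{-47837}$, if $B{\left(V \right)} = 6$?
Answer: $- \frac{8912798520}{47837} \approx -1.8632 \cdot 10^{5}$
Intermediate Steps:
$t{\left(G \right)} = 5 + G^{2}$
$f{\left(W,E \right)} = -56 + 14 E$ ($f{\left(W,E \right)} = \left(5 + 3^{2}\right) \left(-4 + E\right) = \left(5 + 9\right) \left(-4 + E\right) = 14 \left(-4 + E\right) = -56 + 14 E$)
$n{\left(j,h \right)} = \frac{1}{-106 + j}$
$\frac{14332}{n{\left(93,140 \right)}} + \frac{f{\left(161,B{\left(13 \right)} \right)}}{-47837} = \frac{14332}{\frac{1}{-106 + 93}} + \frac{-56 + 14 \cdot 6}{-47837} = \frac{14332}{\frac{1}{-13}} + \left(-56 + 84\right) \left(- \frac{1}{47837}\right) = \frac{14332}{- \frac{1}{13}} + 28 \left(- \frac{1}{47837}\right) = 14332 \left(-13\right) - \frac{28}{47837} = -186316 - \frac{28}{47837} = - \frac{8912798520}{47837}$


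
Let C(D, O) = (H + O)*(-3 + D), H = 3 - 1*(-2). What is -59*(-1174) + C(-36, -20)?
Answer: 69851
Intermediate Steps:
H = 5 (H = 3 + 2 = 5)
C(D, O) = (-3 + D)*(5 + O) (C(D, O) = (5 + O)*(-3 + D) = (-3 + D)*(5 + O))
-59*(-1174) + C(-36, -20) = -59*(-1174) + (-15 - 3*(-20) + 5*(-36) - 36*(-20)) = 69266 + (-15 + 60 - 180 + 720) = 69266 + 585 = 69851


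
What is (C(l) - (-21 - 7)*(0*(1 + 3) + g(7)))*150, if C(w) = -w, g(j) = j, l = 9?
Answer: 28050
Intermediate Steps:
(C(l) - (-21 - 7)*(0*(1 + 3) + g(7)))*150 = (-1*9 - (-21 - 7)*(0*(1 + 3) + 7))*150 = (-9 - (-28)*(0*4 + 7))*150 = (-9 - (-28)*(0 + 7))*150 = (-9 - (-28)*7)*150 = (-9 - 1*(-196))*150 = (-9 + 196)*150 = 187*150 = 28050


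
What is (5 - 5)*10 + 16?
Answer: 16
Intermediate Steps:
(5 - 5)*10 + 16 = 0*10 + 16 = 0 + 16 = 16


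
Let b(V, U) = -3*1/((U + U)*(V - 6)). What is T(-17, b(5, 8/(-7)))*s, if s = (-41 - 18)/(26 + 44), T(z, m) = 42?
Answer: -177/5 ≈ -35.400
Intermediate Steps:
b(V, U) = -3/(2*U*(-6 + V)) (b(V, U) = -3*1/(2*U*(-6 + V)) = -3/(2*U*(-6 + V)))
s = -59/70 ≈ -0.84286
T(-17, b(5, 8/(-7)))*s = 42*(-59/70) = -177/5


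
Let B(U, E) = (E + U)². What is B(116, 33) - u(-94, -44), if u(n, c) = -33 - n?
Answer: 22140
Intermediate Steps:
B(116, 33) - u(-94, -44) = (33 + 116)² - (-33 - 1*(-94)) = 149² - (-33 + 94) = 22201 - 1*61 = 22201 - 61 = 22140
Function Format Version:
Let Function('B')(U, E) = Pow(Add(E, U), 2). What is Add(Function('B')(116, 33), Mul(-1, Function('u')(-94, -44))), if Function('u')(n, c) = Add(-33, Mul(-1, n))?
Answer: 22140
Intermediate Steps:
Add(Function('B')(116, 33), Mul(-1, Function('u')(-94, -44))) = Add(Pow(Add(33, 116), 2), Mul(-1, Add(-33, Mul(-1, -94)))) = Add(Pow(149, 2), Mul(-1, Add(-33, 94))) = Add(22201, Mul(-1, 61)) = Add(22201, -61) = 22140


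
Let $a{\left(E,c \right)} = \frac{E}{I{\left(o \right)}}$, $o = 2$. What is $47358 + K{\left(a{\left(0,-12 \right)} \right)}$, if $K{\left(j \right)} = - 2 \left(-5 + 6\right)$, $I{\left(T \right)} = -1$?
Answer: $47356$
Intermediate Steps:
$a{\left(E,c \right)} = - E$ ($a{\left(E,c \right)} = \frac{E}{-1} = E \left(-1\right) = - E$)
$K{\left(j \right)} = -2$ ($K{\left(j \right)} = \left(-2\right) 1 = -2$)
$47358 + K{\left(a{\left(0,-12 \right)} \right)} = 47358 - 2 = 47356$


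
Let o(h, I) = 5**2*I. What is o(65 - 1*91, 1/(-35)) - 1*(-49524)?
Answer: 346663/7 ≈ 49523.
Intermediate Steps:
o(h, I) = 25*I
o(65 - 1*91, 1/(-35)) - 1*(-49524) = 25/(-35) - 1*(-49524) = 25*(-1/35) + 49524 = -5/7 + 49524 = 346663/7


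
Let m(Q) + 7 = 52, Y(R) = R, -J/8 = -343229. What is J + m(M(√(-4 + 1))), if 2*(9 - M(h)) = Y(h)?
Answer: 2745877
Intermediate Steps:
J = 2745832 (J = -8*(-343229) = 2745832)
M(h) = 9 - h/2
m(Q) = 45 (m(Q) = -7 + 52 = 45)
J + m(M(√(-4 + 1))) = 2745832 + 45 = 2745877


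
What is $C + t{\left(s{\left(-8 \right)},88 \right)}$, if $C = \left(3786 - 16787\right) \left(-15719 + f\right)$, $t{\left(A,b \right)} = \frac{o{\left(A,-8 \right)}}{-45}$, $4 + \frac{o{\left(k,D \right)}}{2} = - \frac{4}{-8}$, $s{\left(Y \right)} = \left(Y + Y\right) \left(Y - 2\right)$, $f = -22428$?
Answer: $\frac{22317711622}{45} \approx 4.9595 \cdot 10^{8}$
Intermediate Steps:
$s{\left(Y \right)} = 2 Y \left(-2 + Y\right)$
$o{\left(k,D \right)} = -7$ ($o{\left(k,D \right)} = -8 + 2 \left(- \frac{4}{-8}\right) = -8 + 2 \left(\left(-4\right) \left(- \frac{1}{8}\right)\right) = -8 + 2 \cdot \frac{1}{2} = -8 + 1 = -7$)
$t{\left(A,b \right)} = \frac{7}{45}$ ($t{\left(A,b \right)} = - \frac{7}{-45} = \left(-7\right) \left(- \frac{1}{45}\right) = \frac{7}{45}$)
$C = 495949147$ ($C = \left(3786 - 16787\right) \left(-15719 - 22428\right) = \left(-13001\right) \left(-38147\right) = 495949147$)
$C + t{\left(s{\left(-8 \right)},88 \right)} = 495949147 + \frac{7}{45} = \frac{22317711622}{45}$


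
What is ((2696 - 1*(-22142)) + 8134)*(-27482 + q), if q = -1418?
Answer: -952890800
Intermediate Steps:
((2696 - 1*(-22142)) + 8134)*(-27482 + q) = ((2696 - 1*(-22142)) + 8134)*(-27482 - 1418) = ((2696 + 22142) + 8134)*(-28900) = (24838 + 8134)*(-28900) = 32972*(-28900) = -952890800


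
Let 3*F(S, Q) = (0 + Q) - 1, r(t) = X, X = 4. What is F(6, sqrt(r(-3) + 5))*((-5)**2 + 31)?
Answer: 112/3 ≈ 37.333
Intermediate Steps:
r(t) = 4
F(S, Q) = -1/3 + Q/3 (F(S, Q) = ((0 + Q) - 1)/3 = (Q - 1)/3 = (-1 + Q)/3 = -1/3 + Q/3)
F(6, sqrt(r(-3) + 5))*((-5)**2 + 31) = (-1/3 + sqrt(4 + 5)/3)*((-5)**2 + 31) = (-1/3 + sqrt(9)/3)*(25 + 31) = (-1/3 + (1/3)*3)*56 = (-1/3 + 1)*56 = (2/3)*56 = 112/3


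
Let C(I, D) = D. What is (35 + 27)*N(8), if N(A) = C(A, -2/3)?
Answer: -124/3 ≈ -41.333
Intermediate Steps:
N(A) = -2/3
(35 + 27)*N(8) = (35 + 27)*(-2/3) = 62*(-2/3) = -124/3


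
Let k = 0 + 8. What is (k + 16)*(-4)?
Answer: -96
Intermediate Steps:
k = 8
(k + 16)*(-4) = (8 + 16)*(-4) = 24*(-4) = -96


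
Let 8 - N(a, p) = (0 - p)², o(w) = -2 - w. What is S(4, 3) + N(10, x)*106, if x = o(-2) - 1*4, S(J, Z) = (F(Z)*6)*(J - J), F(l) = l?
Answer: -848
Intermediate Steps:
S(J, Z) = 0 (S(J, Z) = (Z*6)*(J - J) = (6*Z)*0 = 0)
x = -4 (x = (-2 - 1*(-2)) - 1*4 = (-2 + 2) - 4 = 0 - 4 = -4)
N(a, p) = 8 - p² (N(a, p) = 8 - (0 - p)² = 8 - (-p)² = 8 - p²)
S(4, 3) + N(10, x)*106 = 0 + (8 - 1*(-4)²)*106 = 0 + (8 - 1*16)*106 = 0 + (8 - 16)*106 = 0 - 8*106 = 0 - 848 = -848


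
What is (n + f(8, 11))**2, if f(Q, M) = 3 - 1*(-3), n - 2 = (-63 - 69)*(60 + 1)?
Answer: 64705936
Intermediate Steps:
n = -8050 (n = 2 + (-63 - 69)*(60 + 1) = 2 - 132*61 = 2 - 8052 = -8050)
f(Q, M) = 6 (f(Q, M) = 3 + 3 = 6)
(n + f(8, 11))**2 = (-8050 + 6)**2 = (-8044)**2 = 64705936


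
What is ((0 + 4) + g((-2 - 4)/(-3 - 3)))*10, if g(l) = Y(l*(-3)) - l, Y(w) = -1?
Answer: 20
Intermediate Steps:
g(l) = -1 - l
((0 + 4) + g((-2 - 4)/(-3 - 3)))*10 = ((0 + 4) + (-1 - (-2 - 4)/(-3 - 3)))*10 = (4 + (-1 - (-6)/(-6)))*10 = (4 + (-1 - (-6)*(-1)/6))*10 = (4 + (-1 - 1*1))*10 = (4 + (-1 - 1))*10 = (4 - 2)*10 = 2*10 = 20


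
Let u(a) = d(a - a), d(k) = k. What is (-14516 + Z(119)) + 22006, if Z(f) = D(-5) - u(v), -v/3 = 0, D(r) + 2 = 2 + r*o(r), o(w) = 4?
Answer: 7470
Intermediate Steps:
D(r) = 4*r (D(r) = -2 + (2 + r*4) = -2 + (2 + 4*r) = 4*r)
v = 0 (v = -3*0 = 0)
u(a) = 0 (u(a) = a - a = 0)
Z(f) = -20 (Z(f) = 4*(-5) - 1*0 = -20 + 0 = -20)
(-14516 + Z(119)) + 22006 = (-14516 - 20) + 22006 = -14536 + 22006 = 7470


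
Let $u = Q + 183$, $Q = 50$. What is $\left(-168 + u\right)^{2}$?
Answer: $4225$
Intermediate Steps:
$u = 233$ ($u = 50 + 183 = 233$)
$\left(-168 + u\right)^{2} = \left(-168 + 233\right)^{2} = 65^{2} = 4225$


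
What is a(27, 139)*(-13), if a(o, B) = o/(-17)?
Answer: 351/17 ≈ 20.647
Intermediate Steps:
a(o, B) = -o/17 (a(o, B) = o*(-1/17) = -o/17)
a(27, 139)*(-13) = -1/17*27*(-13) = -27/17*(-13) = 351/17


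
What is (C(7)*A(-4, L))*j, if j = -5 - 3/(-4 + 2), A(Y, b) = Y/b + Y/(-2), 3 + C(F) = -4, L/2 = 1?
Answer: 0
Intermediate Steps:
L = 2 (L = 2*1 = 2)
C(F) = -7 (C(F) = -3 - 4 = -7)
A(Y, b) = -Y/2 + Y/b (A(Y, b) = Y/b + Y*(-1/2) = Y/b - Y/2 = -Y/2 + Y/b)
j = -7/2 (j = -5 - 3/(-2) = -5 - 3*(-1/2) = -5 + 3/2 = -7/2 ≈ -3.5000)
(C(7)*A(-4, L))*j = -7*(-1/2*(-4) - 4/2)*(-7/2) = -7*(2 - 4*1/2)*(-7/2) = -7*(2 - 2)*(-7/2) = -7*0*(-7/2) = 0*(-7/2) = 0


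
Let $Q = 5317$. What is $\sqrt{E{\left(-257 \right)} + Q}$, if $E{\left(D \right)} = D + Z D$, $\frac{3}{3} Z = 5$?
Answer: $5 \sqrt{151} \approx 61.441$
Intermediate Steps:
$Z = 5$
$E{\left(D \right)} = 6 D$ ($E{\left(D \right)} = D + 5 D = 6 D$)
$\sqrt{E{\left(-257 \right)} + Q} = \sqrt{6 \left(-257\right) + 5317} = \sqrt{-1542 + 5317} = \sqrt{3775} = 5 \sqrt{151}$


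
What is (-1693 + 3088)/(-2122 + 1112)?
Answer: -279/202 ≈ -1.3812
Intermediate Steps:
(-1693 + 3088)/(-2122 + 1112) = 1395/(-1010) = 1395*(-1/1010) = -279/202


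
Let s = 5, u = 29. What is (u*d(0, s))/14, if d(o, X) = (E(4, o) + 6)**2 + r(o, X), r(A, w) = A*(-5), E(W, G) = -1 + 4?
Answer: 2349/14 ≈ 167.79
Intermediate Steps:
E(W, G) = 3
r(A, w) = -5*A
d(o, X) = 81 - 5*o (d(o, X) = (3 + 6)**2 - 5*o = 9**2 - 5*o = 81 - 5*o)
(u*d(0, s))/14 = (29*(81 - 5*0))/14 = (29*(81 + 0))*(1/14) = (29*81)*(1/14) = 2349*(1/14) = 2349/14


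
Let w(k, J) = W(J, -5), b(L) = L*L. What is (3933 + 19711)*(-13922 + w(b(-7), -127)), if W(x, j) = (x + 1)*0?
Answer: -329171768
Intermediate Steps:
b(L) = L**2
W(x, j) = 0 (W(x, j) = (1 + x)*0 = 0)
w(k, J) = 0
(3933 + 19711)*(-13922 + w(b(-7), -127)) = (3933 + 19711)*(-13922 + 0) = 23644*(-13922) = -329171768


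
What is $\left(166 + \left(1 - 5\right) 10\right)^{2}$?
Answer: $15876$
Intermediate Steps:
$\left(166 + \left(1 - 5\right) 10\right)^{2} = \left(166 - 40\right)^{2} = 126^{2} = 15876$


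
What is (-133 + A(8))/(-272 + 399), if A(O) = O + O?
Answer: -117/127 ≈ -0.92126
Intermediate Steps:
A(O) = 2*O
(-133 + A(8))/(-272 + 399) = (-133 + 2*8)/(-272 + 399) = (-133 + 16)/127 = -117*1/127 = -117/127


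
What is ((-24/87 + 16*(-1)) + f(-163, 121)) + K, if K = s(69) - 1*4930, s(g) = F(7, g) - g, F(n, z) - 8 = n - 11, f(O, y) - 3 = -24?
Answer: -145936/29 ≈ -5032.3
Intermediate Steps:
f(O, y) = -21 (f(O, y) = 3 - 24 = -21)
F(n, z) = -3 + n (F(n, z) = 8 + (n - 11) = 8 + (-11 + n) = -3 + n)
s(g) = 4 - g (s(g) = (-3 + 7) - g = 4 - g)
K = -4995 (K = (4 - 1*69) - 1*4930 = (4 - 69) - 4930 = -65 - 4930 = -4995)
((-24/87 + 16*(-1)) + f(-163, 121)) + K = ((-24/87 + 16*(-1)) - 21) - 4995 = ((-24*1/87 - 16) - 21) - 4995 = ((-8/29 - 16) - 21) - 4995 = (-472/29 - 21) - 4995 = -1081/29 - 4995 = -145936/29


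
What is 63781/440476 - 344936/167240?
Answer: -17658661887/9208150780 ≈ -1.9177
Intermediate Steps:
63781/440476 - 344936/167240 = 63781*(1/440476) - 344936*1/167240 = 63781/440476 - 43117/20905 = -17658661887/9208150780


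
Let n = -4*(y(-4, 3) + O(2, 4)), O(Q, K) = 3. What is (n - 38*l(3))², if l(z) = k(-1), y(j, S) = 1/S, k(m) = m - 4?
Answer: 280900/9 ≈ 31211.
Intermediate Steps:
k(m) = -4 + m
y(j, S) = 1/S
l(z) = -5 (l(z) = -4 - 1 = -5)
n = -40/3 (n = -4*(1/3 + 3) = -4*(⅓ + 3) = -4*10/3 = -40/3 ≈ -13.333)
(n - 38*l(3))² = (-40/3 - 38*(-5))² = (-40/3 + 190)² = (530/3)² = 280900/9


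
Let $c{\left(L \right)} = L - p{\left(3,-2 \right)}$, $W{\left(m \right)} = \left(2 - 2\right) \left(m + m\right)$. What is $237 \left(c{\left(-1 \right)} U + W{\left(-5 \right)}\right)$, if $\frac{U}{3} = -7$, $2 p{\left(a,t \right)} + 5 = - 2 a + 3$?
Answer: $-14931$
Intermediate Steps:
$p{\left(a,t \right)} = -1 - a$ ($p{\left(a,t \right)} = - \frac{5}{2} + \frac{- 2 a + 3}{2} = - \frac{5}{2} + \frac{3 - 2 a}{2} = - \frac{5}{2} - \left(- \frac{3}{2} + a\right) = -1 - a$)
$U = -21$ ($U = 3 \left(-7\right) = -21$)
$W{\left(m \right)} = 0$ ($W{\left(m \right)} = 0 \cdot 2 m = 0$)
$c{\left(L \right)} = 4 + L$ ($c{\left(L \right)} = L - \left(-1 - 3\right) = L - -4 = L + 4 = 4 + L$)
$237 \left(c{\left(-1 \right)} U + W{\left(-5 \right)}\right) = 237 \left(\left(4 - 1\right) \left(-21\right) + 0\right) = 237 \left(3 \left(-21\right) + 0\right) = 237 \left(-63 + 0\right) = 237 \left(-63\right) = -14931$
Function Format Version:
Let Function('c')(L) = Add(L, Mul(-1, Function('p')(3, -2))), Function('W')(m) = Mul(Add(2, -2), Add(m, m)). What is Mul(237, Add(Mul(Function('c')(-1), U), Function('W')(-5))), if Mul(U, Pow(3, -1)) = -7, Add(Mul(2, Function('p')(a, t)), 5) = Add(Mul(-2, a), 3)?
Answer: -14931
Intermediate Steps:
Function('p')(a, t) = Add(-1, Mul(-1, a)) (Function('p')(a, t) = Add(Rational(-5, 2), Mul(Rational(1, 2), Add(Mul(-2, a), 3))) = Add(Rational(-5, 2), Mul(Rational(1, 2), Add(3, Mul(-2, a)))) = Add(Rational(-5, 2), Add(Rational(3, 2), Mul(-1, a))) = Add(-1, Mul(-1, a)))
U = -21 (U = Mul(3, -7) = -21)
Function('W')(m) = 0 (Function('W')(m) = Mul(0, Mul(2, m)) = 0)
Function('c')(L) = Add(4, L) (Function('c')(L) = Add(L, Mul(-1, Add(-1, Mul(-1, 3)))) = Add(L, Mul(-1, Add(-1, -3))) = Add(L, Mul(-1, -4)) = Add(L, 4) = Add(4, L))
Mul(237, Add(Mul(Function('c')(-1), U), Function('W')(-5))) = Mul(237, Add(Mul(Add(4, -1), -21), 0)) = Mul(237, Add(Mul(3, -21), 0)) = Mul(237, Add(-63, 0)) = Mul(237, -63) = -14931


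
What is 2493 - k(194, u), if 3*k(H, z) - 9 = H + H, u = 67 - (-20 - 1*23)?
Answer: 7082/3 ≈ 2360.7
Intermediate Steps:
u = 110 (u = 67 - (-20 - 23) = 67 - 1*(-43) = 67 + 43 = 110)
k(H, z) = 3 + 2*H/3 (k(H, z) = 3 + (H + H)/3 = 3 + (2*H)/3 = 3 + 2*H/3)
2493 - k(194, u) = 2493 - (3 + (⅔)*194) = 2493 - (3 + 388/3) = 2493 - 1*397/3 = 2493 - 397/3 = 7082/3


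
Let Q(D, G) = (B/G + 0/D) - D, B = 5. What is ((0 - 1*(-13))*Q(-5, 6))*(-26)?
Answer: -5915/3 ≈ -1971.7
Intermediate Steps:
Q(D, G) = -D + 5/G (Q(D, G) = (5/G + 0/D) - D = (5/G + 0) - D = 5/G - D = -D + 5/G)
((0 - 1*(-13))*Q(-5, 6))*(-26) = ((0 - 1*(-13))*(-1*(-5) + 5/6))*(-26) = ((0 + 13)*(5 + 5*(1/6)))*(-26) = (13*(5 + 5/6))*(-26) = (13*(35/6))*(-26) = (455/6)*(-26) = -5915/3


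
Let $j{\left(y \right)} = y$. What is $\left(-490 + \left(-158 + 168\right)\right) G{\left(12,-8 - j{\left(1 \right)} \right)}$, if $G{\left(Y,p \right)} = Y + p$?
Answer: $-1440$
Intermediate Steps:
$\left(-490 + \left(-158 + 168\right)\right) G{\left(12,-8 - j{\left(1 \right)} \right)} = \left(-490 + \left(-158 + 168\right)\right) \left(12 - 9\right) = \left(-490 + 10\right) \left(12 - 9\right) = - 480 \left(12 - 9\right) = \left(-480\right) 3 = -1440$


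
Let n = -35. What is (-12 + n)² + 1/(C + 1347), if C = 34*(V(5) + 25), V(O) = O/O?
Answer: 4928280/2231 ≈ 2209.0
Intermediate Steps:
V(O) = 1
C = 884 (C = 34*(1 + 25) = 34*26 = 884)
(-12 + n)² + 1/(C + 1347) = (-12 - 35)² + 1/(884 + 1347) = (-47)² + 1/2231 = 2209 + 1/2231 = 4928280/2231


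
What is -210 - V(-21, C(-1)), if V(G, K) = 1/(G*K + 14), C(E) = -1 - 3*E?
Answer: -5879/28 ≈ -209.96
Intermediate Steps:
V(G, K) = 1/(14 + G*K)
-210 - V(-21, C(-1)) = -210 - 1/(14 - 21*(-1 - 3*(-1))) = -210 - 1/(14 - 21*(-1 + 3)) = -210 - 1/(14 - 21*2) = -210 - 1/(14 - 42) = -210 - 1/(-28) = -210 - 1*(-1/28) = -210 + 1/28 = -5879/28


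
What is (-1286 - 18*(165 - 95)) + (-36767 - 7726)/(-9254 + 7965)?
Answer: -3237301/1289 ≈ -2511.5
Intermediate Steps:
(-1286 - 18*(165 - 95)) + (-36767 - 7726)/(-9254 + 7965) = (-1286 - 18*70) - 44493/(-1289) = (-1286 - 1260) - 44493*(-1/1289) = -2546 + 44493/1289 = -3237301/1289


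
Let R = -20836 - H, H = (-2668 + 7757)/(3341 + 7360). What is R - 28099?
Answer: -523658524/10701 ≈ -48936.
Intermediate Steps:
H = 5089/10701 ≈ 0.47556
R = -222971125/10701 (R = -20836 - 1*5089/10701 = -20836 - 5089/10701 = -222971125/10701 ≈ -20836.)
R - 28099 = -222971125/10701 - 28099 = -523658524/10701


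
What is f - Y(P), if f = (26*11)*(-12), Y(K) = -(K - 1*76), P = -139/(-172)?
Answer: -603237/172 ≈ -3507.2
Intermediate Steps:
P = 139/172 (P = -139*(-1/172) = 139/172 ≈ 0.80814)
Y(K) = 76 - K (Y(K) = -(K - 76) = -(-76 + K) = 76 - K)
f = -3432 (f = 286*(-12) = -3432)
f - Y(P) = -3432 - (76 - 1*139/172) = -3432 - (76 - 139/172) = -3432 - 1*12933/172 = -3432 - 12933/172 = -603237/172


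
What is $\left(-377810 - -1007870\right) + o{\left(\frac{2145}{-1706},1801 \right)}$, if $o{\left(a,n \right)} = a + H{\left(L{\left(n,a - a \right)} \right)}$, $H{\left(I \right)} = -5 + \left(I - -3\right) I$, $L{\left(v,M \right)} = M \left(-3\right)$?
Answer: $\frac{1074871685}{1706} \approx 6.3005 \cdot 10^{5}$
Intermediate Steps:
$L{\left(v,M \right)} = - 3 M$
$H{\left(I \right)} = -5 + I \left(3 + I\right)$ ($H{\left(I \right)} = -5 + \left(I + 3\right) I = -5 + \left(3 + I\right) I = -5 + I \left(3 + I\right)$)
$o{\left(a,n \right)} = -5 + a$ ($o{\left(a,n \right)} = a + \left(-5 + \left(- 3 \left(a - a\right)\right)^{2} + 3 \left(- 3 \left(a - a\right)\right)\right) = a + \left(-5 + \left(\left(-3\right) 0\right)^{2} + 3 \left(\left(-3\right) 0\right)\right) = a + \left(-5 + 0^{2} + 3 \cdot 0\right) = a + \left(-5 + 0 + 0\right) = a - 5 = -5 + a$)
$\left(-377810 - -1007870\right) + o{\left(\frac{2145}{-1706},1801 \right)} = \left(-377810 - -1007870\right) - \left(5 - \frac{2145}{-1706}\right) = \left(-377810 + 1007870\right) + \left(-5 + 2145 \left(- \frac{1}{1706}\right)\right) = 630060 - \frac{10675}{1706} = \frac{1074871685}{1706}$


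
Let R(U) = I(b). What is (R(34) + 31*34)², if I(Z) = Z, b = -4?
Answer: 1102500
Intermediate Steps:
R(U) = -4
(R(34) + 31*34)² = (-4 + 31*34)² = (-4 + 1054)² = 1050² = 1102500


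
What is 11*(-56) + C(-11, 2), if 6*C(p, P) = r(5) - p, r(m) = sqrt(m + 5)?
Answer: -3685/6 + sqrt(10)/6 ≈ -613.64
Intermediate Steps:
r(m) = sqrt(5 + m)
C(p, P) = -p/6 + sqrt(10)/6 (C(p, P) = (sqrt(5 + 5) - p)/6 = (sqrt(10) - p)/6 = -p/6 + sqrt(10)/6)
11*(-56) + C(-11, 2) = 11*(-56) + (-1/6*(-11) + sqrt(10)/6) = -616 + (11/6 + sqrt(10)/6) = -3685/6 + sqrt(10)/6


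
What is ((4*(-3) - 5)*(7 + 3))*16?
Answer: -2720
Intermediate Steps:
((4*(-3) - 5)*(7 + 3))*16 = ((-12 - 5)*10)*16 = -17*10*16 = -170*16 = -2720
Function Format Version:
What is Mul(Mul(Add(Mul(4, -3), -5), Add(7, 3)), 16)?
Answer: -2720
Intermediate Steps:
Mul(Mul(Add(Mul(4, -3), -5), Add(7, 3)), 16) = Mul(Mul(Add(-12, -5), 10), 16) = Mul(Mul(-17, 10), 16) = Mul(-170, 16) = -2720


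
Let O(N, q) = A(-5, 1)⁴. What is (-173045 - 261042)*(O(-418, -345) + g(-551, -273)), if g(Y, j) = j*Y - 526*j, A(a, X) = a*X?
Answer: -127901998202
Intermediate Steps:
A(a, X) = X*a
O(N, q) = 625 (O(N, q) = (1*(-5))⁴ = (-5)⁴ = 625)
g(Y, j) = -526*j + Y*j (g(Y, j) = Y*j - 526*j = -526*j + Y*j)
(-173045 - 261042)*(O(-418, -345) + g(-551, -273)) = (-173045 - 261042)*(625 - 273*(-526 - 551)) = -434087*(625 - 273*(-1077)) = -434087*(625 + 294021) = -434087*294646 = -127901998202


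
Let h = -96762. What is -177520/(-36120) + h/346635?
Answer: 7677196/1656145 ≈ 4.6356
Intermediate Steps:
-177520/(-36120) + h/346635 = -177520/(-36120) - 96762/346635 = -177520*(-1/36120) - 96762*1/346635 = 634/129 - 32254/115545 = 7677196/1656145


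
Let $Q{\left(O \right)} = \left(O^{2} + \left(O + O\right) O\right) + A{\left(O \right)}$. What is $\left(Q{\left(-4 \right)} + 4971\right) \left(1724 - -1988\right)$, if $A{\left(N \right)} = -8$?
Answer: $18600832$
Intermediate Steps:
$Q{\left(O \right)} = -8 + 3 O^{2}$ ($Q{\left(O \right)} = \left(O^{2} + \left(O + O\right) O\right) - 8 = \left(O^{2} + 2 O O\right) - 8 = \left(O^{2} + 2 O^{2}\right) - 8 = 3 O^{2} - 8 = -8 + 3 O^{2}$)
$\left(Q{\left(-4 \right)} + 4971\right) \left(1724 - -1988\right) = \left(\left(-8 + 3 \left(-4\right)^{2}\right) + 4971\right) \left(1724 - -1988\right) = \left(\left(-8 + 3 \cdot 16\right) + 4971\right) \left(1724 + 1988\right) = \left(\left(-8 + 48\right) + 4971\right) 3712 = \left(40 + 4971\right) 3712 = 5011 \cdot 3712 = 18600832$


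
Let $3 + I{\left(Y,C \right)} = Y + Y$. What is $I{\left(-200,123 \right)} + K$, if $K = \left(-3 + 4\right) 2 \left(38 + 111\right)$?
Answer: $-105$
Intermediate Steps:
$I{\left(Y,C \right)} = -3 + 2 Y$ ($I{\left(Y,C \right)} = -3 + \left(Y + Y\right) = -3 + 2 Y$)
$K = 298$ ($K = 1 \cdot 2 \cdot 149 = 2 \cdot 149 = 298$)
$I{\left(-200,123 \right)} + K = \left(-3 + 2 \left(-200\right)\right) + 298 = \left(-3 - 400\right) + 298 = -403 + 298 = -105$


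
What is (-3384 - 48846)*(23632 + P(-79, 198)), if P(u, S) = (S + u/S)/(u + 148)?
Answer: -2810840225845/2277 ≈ -1.2344e+9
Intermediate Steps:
P(u, S) = (S + u/S)/(148 + u)
(-3384 - 48846)*(23632 + P(-79, 198)) = (-3384 - 48846)*(23632 + (-79 + 198**2)/(198*(148 - 79))) = -52230*(23632 + (1/198)*(-79 + 39204)/69) = -52230*(23632 + (1/198)*(1/69)*39125) = -52230*(23632 + 39125/13662) = -52230*322899509/13662 = -2810840225845/2277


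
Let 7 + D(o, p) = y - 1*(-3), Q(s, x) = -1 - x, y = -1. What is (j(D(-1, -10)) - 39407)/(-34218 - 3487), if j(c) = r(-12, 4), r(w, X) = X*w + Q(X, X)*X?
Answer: 7895/7541 ≈ 1.0469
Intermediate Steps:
D(o, p) = -5 (D(o, p) = -7 + (-1 - 1*(-3)) = -7 + (-1 + 3) = -7 + 2 = -5)
r(w, X) = X*w + X*(-1 - X) (r(w, X) = X*w + (-1 - X)*X = X*w + X*(-1 - X))
j(c) = -68 (j(c) = 4*(-1 - 12 - 1*4) = 4*(-1 - 12 - 4) = 4*(-17) = -68)
(j(D(-1, -10)) - 39407)/(-34218 - 3487) = (-68 - 39407)/(-34218 - 3487) = -39475/(-37705) = -39475*(-1/37705) = 7895/7541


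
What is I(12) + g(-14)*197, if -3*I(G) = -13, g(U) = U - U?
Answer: 13/3 ≈ 4.3333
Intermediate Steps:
g(U) = 0
I(G) = 13/3 (I(G) = -⅓*(-13) = 13/3)
I(12) + g(-14)*197 = 13/3 + 0*197 = 13/3 + 0 = 13/3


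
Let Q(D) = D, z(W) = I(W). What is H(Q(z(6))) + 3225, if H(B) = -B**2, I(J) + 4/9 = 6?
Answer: 258725/81 ≈ 3194.1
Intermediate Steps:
I(J) = 50/9 (I(J) = -4/9 + 6 = 50/9)
z(W) = 50/9
H(Q(z(6))) + 3225 = -(50/9)**2 + 3225 = -1*2500/81 + 3225 = -2500/81 + 3225 = 258725/81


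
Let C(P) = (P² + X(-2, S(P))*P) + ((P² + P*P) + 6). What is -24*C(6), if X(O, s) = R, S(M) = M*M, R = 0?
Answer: -2736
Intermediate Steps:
S(M) = M²
X(O, s) = 0
C(P) = 6 + 3*P² (C(P) = (P² + 0*P) + ((P² + P*P) + 6) = (P² + 0) + ((P² + P²) + 6) = P² + (2*P² + 6) = P² + (6 + 2*P²) = 6 + 3*P²)
-24*C(6) = -24*(6 + 3*6²) = -24*(6 + 3*36) = -24*(6 + 108) = -24*114 = -2736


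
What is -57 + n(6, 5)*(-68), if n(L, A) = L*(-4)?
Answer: 1575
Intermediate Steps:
n(L, A) = -4*L
-57 + n(6, 5)*(-68) = -57 - 4*6*(-68) = -57 - 24*(-68) = -57 + 1632 = 1575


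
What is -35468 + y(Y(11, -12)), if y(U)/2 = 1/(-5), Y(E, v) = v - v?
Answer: -177342/5 ≈ -35468.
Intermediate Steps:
Y(E, v) = 0
y(U) = -⅖ (y(U) = 2/(-5) = 2*(-⅕) = -⅖)
-35468 + y(Y(11, -12)) = -35468 - ⅖ = -177342/5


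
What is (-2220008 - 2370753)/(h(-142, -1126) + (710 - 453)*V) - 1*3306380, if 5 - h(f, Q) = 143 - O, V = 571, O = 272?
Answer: -69378427363/20983 ≈ -3.3064e+6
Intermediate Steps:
h(f, Q) = 134 (h(f, Q) = 5 - (143 - 1*272) = 5 - (143 - 272) = 5 - 1*(-129) = 5 + 129 = 134)
(-2220008 - 2370753)/(h(-142, -1126) + (710 - 453)*V) - 1*3306380 = (-2220008 - 2370753)/(134 + (710 - 453)*571) - 1*3306380 = -4590761/(134 + 257*571) - 3306380 = -4590761/(134 + 146747) - 3306380 = -4590761/146881 - 3306380 = -4590761*1/146881 - 3306380 = -655823/20983 - 3306380 = -69378427363/20983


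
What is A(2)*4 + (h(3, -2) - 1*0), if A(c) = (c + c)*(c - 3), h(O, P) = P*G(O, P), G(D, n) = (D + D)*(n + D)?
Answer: -28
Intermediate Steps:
G(D, n) = 2*D*(D + n) (G(D, n) = (2*D)*(D + n) = 2*D*(D + n))
h(O, P) = 2*O*P*(O + P) (h(O, P) = P*(2*O*(O + P)) = 2*O*P*(O + P))
A(c) = 2*c*(-3 + c) (A(c) = (2*c)*(-3 + c) = 2*c*(-3 + c))
A(2)*4 + (h(3, -2) - 1*0) = (2*2*(-3 + 2))*4 + (2*3*(-2)*(3 - 2) - 1*0) = (2*2*(-1))*4 + (2*3*(-2)*1 + 0) = -4*4 + (-12 + 0) = -16 - 12 = -28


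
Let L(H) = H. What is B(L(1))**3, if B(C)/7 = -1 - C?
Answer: -2744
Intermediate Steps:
B(C) = -7 - 7*C (B(C) = 7*(-1 - C) = -7 - 7*C)
B(L(1))**3 = (-7 - 7*1)**3 = (-7 - 7)**3 = (-14)**3 = -2744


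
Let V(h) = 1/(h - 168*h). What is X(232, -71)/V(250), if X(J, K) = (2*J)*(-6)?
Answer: 116232000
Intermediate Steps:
V(h) = -1/(167*h) (V(h) = 1/(-167*h) = -1/(167*h))
X(J, K) = -12*J
X(232, -71)/V(250) = (-12*232)/((-1/167/250)) = -2784/((-1/167*1/250)) = -2784/(-1/41750) = -2784*(-41750) = 116232000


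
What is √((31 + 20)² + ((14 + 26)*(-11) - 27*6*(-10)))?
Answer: √3781 ≈ 61.490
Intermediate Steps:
√((31 + 20)² + ((14 + 26)*(-11) - 27*6*(-10))) = √(51² + (40*(-11) - 162*(-10))) = √(2601 + (-440 - 1*(-1620))) = √(2601 + (-440 + 1620)) = √(2601 + 1180) = √3781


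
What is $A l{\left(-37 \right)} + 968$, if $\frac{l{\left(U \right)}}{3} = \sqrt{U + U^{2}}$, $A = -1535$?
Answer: $968 - 27630 \sqrt{37} \approx -1.671 \cdot 10^{5}$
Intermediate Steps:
$l{\left(U \right)} = 3 \sqrt{U + U^{2}}$
$A l{\left(-37 \right)} + 968 = - 1535 \cdot 3 \sqrt{- 37 \left(1 - 37\right)} + 968 = - 1535 \cdot 3 \sqrt{\left(-37\right) \left(-36\right)} + 968 = - 1535 \cdot 3 \sqrt{1332} + 968 = - 1535 \cdot 3 \cdot 6 \sqrt{37} + 968 = - 1535 \cdot 18 \sqrt{37} + 968 = - 27630 \sqrt{37} + 968 = 968 - 27630 \sqrt{37}$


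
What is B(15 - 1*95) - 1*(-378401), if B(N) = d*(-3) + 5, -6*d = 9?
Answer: 756821/2 ≈ 3.7841e+5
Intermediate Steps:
d = -3/2 (d = -⅙*9 = -3/2 ≈ -1.5000)
B(N) = 19/2 (B(N) = -3/2*(-3) + 5 = 9/2 + 5 = 19/2)
B(15 - 1*95) - 1*(-378401) = 19/2 - 1*(-378401) = 19/2 + 378401 = 756821/2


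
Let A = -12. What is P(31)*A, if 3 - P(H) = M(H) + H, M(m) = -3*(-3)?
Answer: 444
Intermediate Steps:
M(m) = 9
P(H) = -6 - H (P(H) = 3 - (9 + H) = 3 + (-9 - H) = -6 - H)
P(31)*A = (-6 - 1*31)*(-12) = (-6 - 31)*(-12) = -37*(-12) = 444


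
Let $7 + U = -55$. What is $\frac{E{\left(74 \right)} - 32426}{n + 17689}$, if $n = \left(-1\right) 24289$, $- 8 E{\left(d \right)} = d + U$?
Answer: $\frac{12971}{2640} \approx 4.9133$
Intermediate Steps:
$U = -62$ ($U = -7 - 55 = -62$)
$E{\left(d \right)} = \frac{31}{4} - \frac{d}{8}$ ($E{\left(d \right)} = - \frac{d - 62}{8} = - \frac{-62 + d}{8} = \frac{31}{4} - \frac{d}{8}$)
$n = -24289$
$\frac{E{\left(74 \right)} - 32426}{n + 17689} = \frac{\left(\frac{31}{4} - \frac{37}{4}\right) - 32426}{-24289 + 17689} = \frac{\left(\frac{31}{4} - \frac{37}{4}\right) - 32426}{-6600} = \left(- \frac{3}{2} - 32426\right) \left(- \frac{1}{6600}\right) = \left(- \frac{64855}{2}\right) \left(- \frac{1}{6600}\right) = \frac{12971}{2640}$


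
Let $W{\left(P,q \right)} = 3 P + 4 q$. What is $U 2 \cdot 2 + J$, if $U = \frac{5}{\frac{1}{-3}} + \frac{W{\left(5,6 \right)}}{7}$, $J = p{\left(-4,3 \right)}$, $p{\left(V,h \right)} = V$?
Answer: $- \frac{292}{7} \approx -41.714$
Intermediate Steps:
$J = -4$
$U = - \frac{66}{7}$ ($U = \frac{5}{\frac{1}{-3}} + \frac{3 \cdot 5 + 4 \cdot 6}{7} = \frac{5}{- \frac{1}{3}} + \left(15 + 24\right) \frac{1}{7} = 5 \left(-3\right) + 39 \cdot \frac{1}{7} = -15 + \frac{39}{7} = - \frac{66}{7} \approx -9.4286$)
$U 2 \cdot 2 + J = - \frac{66 \cdot 2 \cdot 2}{7} - 4 = \left(- \frac{66}{7}\right) 4 - 4 = - \frac{264}{7} - 4 = - \frac{292}{7}$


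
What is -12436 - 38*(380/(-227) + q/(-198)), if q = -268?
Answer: -279200552/22473 ≈ -12424.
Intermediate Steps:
-12436 - 38*(380/(-227) + q/(-198)) = -12436 - 38*(380/(-227) - 268/(-198)) = -12436 - 38*(380*(-1/227) - 268*(-1/198)) = -12436 - 38*(-380/227 + 134/99) = -12436 - 38*(-7202/22473) = -12436 + 273676/22473 = -279200552/22473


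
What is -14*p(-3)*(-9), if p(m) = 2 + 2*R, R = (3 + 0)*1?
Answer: 1008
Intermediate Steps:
R = 3 (R = 3*1 = 3)
p(m) = 8 (p(m) = 2 + 2*3 = 2 + 6 = 8)
-14*p(-3)*(-9) = -14*8*(-9) = -112*(-9) = 1008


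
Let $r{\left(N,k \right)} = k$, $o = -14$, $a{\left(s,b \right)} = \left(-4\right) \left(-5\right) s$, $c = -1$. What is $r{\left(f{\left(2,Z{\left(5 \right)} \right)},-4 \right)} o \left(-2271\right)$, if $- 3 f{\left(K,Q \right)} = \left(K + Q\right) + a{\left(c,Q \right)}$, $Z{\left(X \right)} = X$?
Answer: $-127176$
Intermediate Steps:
$a{\left(s,b \right)} = 20 s$
$f{\left(K,Q \right)} = \frac{20}{3} - \frac{K}{3} - \frac{Q}{3}$ ($f{\left(K,Q \right)} = - \frac{\left(K + Q\right) + 20 \left(-1\right)}{3} = - \frac{\left(K + Q\right) - 20}{3} = - \frac{-20 + K + Q}{3} = \frac{20}{3} - \frac{K}{3} - \frac{Q}{3}$)
$r{\left(f{\left(2,Z{\left(5 \right)} \right)},-4 \right)} o \left(-2271\right) = \left(-4\right) \left(-14\right) \left(-2271\right) = 56 \left(-2271\right) = -127176$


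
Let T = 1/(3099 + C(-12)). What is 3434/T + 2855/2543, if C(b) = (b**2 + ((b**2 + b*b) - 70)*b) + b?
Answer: 5370589985/2543 ≈ 2.1119e+6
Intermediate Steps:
C(b) = b + b**2 + b*(-70 + 2*b**2) (C(b) = (b**2 + ((b**2 + b**2) - 70)*b) + b = (b**2 + (2*b**2 - 70)*b) + b = (b**2 + (-70 + 2*b**2)*b) + b = (b**2 + b*(-70 + 2*b**2)) + b = b + b**2 + b*(-70 + 2*b**2))
T = 1/615 (T = 1/(3099 - 12*(-69 - 12 + 2*(-12)**2)) = 1/(3099 - 12*(-69 - 12 + 2*144)) = 1/(3099 - 12*(-69 - 12 + 288)) = 1/(3099 - 12*207) = 1/(3099 - 2484) = 1/615 ≈ 0.0016260)
3434/T + 2855/2543 = 3434/(1/615) + 2855/2543 = 3434*615 + 2855*(1/2543) = 2111910 + 2855/2543 = 5370589985/2543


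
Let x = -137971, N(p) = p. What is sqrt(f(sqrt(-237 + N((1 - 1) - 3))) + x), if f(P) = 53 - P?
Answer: sqrt(-137918 - 4*I*sqrt(15)) ≈ 0.021 - 371.37*I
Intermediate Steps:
sqrt(f(sqrt(-237 + N((1 - 1) - 3))) + x) = sqrt((53 - sqrt(-237 + ((1 - 1) - 3))) - 137971) = sqrt((53 - sqrt(-237 + (0 - 3))) - 137971) = sqrt((53 - sqrt(-237 - 3)) - 137971) = sqrt((53 - sqrt(-240)) - 137971) = sqrt((53 - 4*I*sqrt(15)) - 137971) = sqrt(-137918 - 4*I*sqrt(15))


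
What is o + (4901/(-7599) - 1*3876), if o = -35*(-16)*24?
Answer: 72671935/7599 ≈ 9563.4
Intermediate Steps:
o = 13440 (o = 560*24 = 13440)
o + (4901/(-7599) - 1*3876) = 13440 + (4901/(-7599) - 1*3876) = 13440 + (4901*(-1/7599) - 3876) = 13440 + (-4901/7599 - 3876) = 13440 - 29458625/7599 = 72671935/7599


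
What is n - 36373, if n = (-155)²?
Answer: -12348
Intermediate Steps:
n = 24025
n - 36373 = 24025 - 36373 = -12348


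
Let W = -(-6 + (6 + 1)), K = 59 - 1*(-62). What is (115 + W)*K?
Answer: 13794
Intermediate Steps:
K = 121 (K = 59 + 62 = 121)
W = -1 (W = -(-6 + 7) = -1*1 = -1)
(115 + W)*K = (115 - 1)*121 = 114*121 = 13794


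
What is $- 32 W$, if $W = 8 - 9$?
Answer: $32$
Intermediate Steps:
$W = -1$
$- 32 W = \left(-32\right) \left(-1\right) = 32$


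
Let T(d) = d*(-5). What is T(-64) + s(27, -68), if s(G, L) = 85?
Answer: 405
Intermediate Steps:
T(d) = -5*d
T(-64) + s(27, -68) = -5*(-64) + 85 = 320 + 85 = 405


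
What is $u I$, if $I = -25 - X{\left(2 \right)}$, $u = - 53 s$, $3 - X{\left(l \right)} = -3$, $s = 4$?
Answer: $6572$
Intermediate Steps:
$X{\left(l \right)} = 6$ ($X{\left(l \right)} = 3 - -3 = 3 + 3 = 6$)
$u = -212$ ($u = \left(-53\right) 4 = -212$)
$I = -31$ ($I = -25 - 6 = -31$)
$u I = \left(-212\right) \left(-31\right) = 6572$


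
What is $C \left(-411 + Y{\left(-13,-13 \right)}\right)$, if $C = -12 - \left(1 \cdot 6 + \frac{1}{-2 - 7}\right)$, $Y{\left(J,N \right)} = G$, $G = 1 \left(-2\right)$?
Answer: $\frac{66493}{9} \approx 7388.1$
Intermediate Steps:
$G = -2$
$Y{\left(J,N \right)} = -2$
$C = - \frac{161}{9}$ ($C = -12 - \left(6 + \frac{1}{-9}\right) = -12 - \left(6 - \frac{1}{9}\right) = -12 - \frac{53}{9} = - \frac{161}{9} \approx -17.889$)
$C \left(-411 + Y{\left(-13,-13 \right)}\right) = - \frac{161 \left(-411 - 2\right)}{9} = \left(- \frac{161}{9}\right) \left(-413\right) = \frac{66493}{9}$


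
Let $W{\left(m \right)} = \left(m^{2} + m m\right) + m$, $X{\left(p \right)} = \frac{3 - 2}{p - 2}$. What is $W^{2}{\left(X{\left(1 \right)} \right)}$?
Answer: $1$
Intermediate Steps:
$X{\left(p \right)} = \frac{1}{-2 + p}$ ($X{\left(p \right)} = 1 \frac{1}{-2 + p} = \frac{1}{-2 + p}$)
$W{\left(m \right)} = m + 2 m^{2}$ ($W{\left(m \right)} = \left(m^{2} + m^{2}\right) + m = 2 m^{2} + m = m + 2 m^{2}$)
$W^{2}{\left(X{\left(1 \right)} \right)} = \left(\frac{1 + \frac{2}{-2 + 1}}{-2 + 1}\right)^{2} = \left(\frac{1 + \frac{2}{-1}}{-1}\right)^{2} = \left(- (1 + 2 \left(-1\right))\right)^{2} = \left(- (1 - 2)\right)^{2} = \left(\left(-1\right) \left(-1\right)\right)^{2} = 1^{2} = 1$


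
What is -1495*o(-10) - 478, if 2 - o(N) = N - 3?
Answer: -22903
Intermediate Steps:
o(N) = 5 - N (o(N) = 2 - (N - 3) = 2 - (-3 + N) = 2 + (3 - N) = 5 - N)
-1495*o(-10) - 478 = -1495*(5 - 1*(-10)) - 478 = -1495*(5 + 10) - 478 = -1495*15 - 478 = -22425 - 478 = -22903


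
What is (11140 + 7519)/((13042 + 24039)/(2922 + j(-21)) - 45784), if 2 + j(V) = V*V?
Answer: -62712899/153842943 ≈ -0.40764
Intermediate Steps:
j(V) = -2 + V² (j(V) = -2 + V*V = -2 + V²)
(11140 + 7519)/((13042 + 24039)/(2922 + j(-21)) - 45784) = (11140 + 7519)/((13042 + 24039)/(2922 + (-2 + (-21)²)) - 45784) = 18659/(37081/(2922 + (-2 + 441)) - 45784) = 18659/(37081/(2922 + 439) - 45784) = 18659/(37081/3361 - 45784) = 18659/(-153842943/3361) = 18659*(-3361/153842943) = -62712899/153842943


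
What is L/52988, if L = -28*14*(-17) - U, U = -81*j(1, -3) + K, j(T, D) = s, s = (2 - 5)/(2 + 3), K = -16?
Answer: 33157/264940 ≈ 0.12515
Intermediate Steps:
s = -⅗ (s = -3/5 = -3*⅕ = -⅗ ≈ -0.60000)
j(T, D) = -⅗
U = 163/5 (U = -81*(-⅗) - 16 = 243/5 - 16 = 163/5 ≈ 32.600)
L = 33157/5 (L = -28*14*(-17) - 1*163/5 = -392*(-17) - 163/5 = 6664 - 163/5 = 33157/5 ≈ 6631.4)
L/52988 = (33157/5)/52988 = (33157/5)*(1/52988) = 33157/264940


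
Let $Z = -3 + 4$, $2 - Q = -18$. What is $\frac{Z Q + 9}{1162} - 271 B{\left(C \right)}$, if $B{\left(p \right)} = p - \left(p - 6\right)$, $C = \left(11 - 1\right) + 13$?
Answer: $- \frac{1889383}{1162} \approx -1626.0$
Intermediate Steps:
$Q = 20$ ($Q = 2 - -18 = 2 + 18 = 20$)
$Z = 1$
$C = 23$ ($C = 10 + 13 = 23$)
$B{\left(p \right)} = 6$ ($B{\left(p \right)} = p - \left(-6 + p\right) = 6$)
$\frac{Z Q + 9}{1162} - 271 B{\left(C \right)} = \frac{1 \cdot 20 + 9}{1162} - 1626 = \left(20 + 9\right) \frac{1}{1162} - 1626 = 29 \cdot \frac{1}{1162} - 1626 = \frac{29}{1162} - 1626 = - \frac{1889383}{1162}$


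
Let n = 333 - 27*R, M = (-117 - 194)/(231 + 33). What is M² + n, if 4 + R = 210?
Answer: -364343663/69696 ≈ -5227.6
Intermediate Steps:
R = 206 (R = -4 + 210 = 206)
M = -311/264 ≈ -1.1780
n = -5229 (n = 333 - 27*206 = 333 - 5562 = -5229)
M² + n = (-311/264)² - 5229 = 96721/69696 - 5229 = -364343663/69696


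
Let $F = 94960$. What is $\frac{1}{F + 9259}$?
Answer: $\frac{1}{104219} \approx 9.5952 \cdot 10^{-6}$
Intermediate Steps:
$\frac{1}{F + 9259} = \frac{1}{94960 + 9259} = \frac{1}{104219}$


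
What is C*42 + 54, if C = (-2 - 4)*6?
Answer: -1458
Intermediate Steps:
C = -36 (C = -6*6 = -36)
C*42 + 54 = -36*42 + 54 = -1512 + 54 = -1458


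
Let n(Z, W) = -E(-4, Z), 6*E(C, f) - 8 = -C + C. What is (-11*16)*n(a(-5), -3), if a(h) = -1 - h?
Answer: 704/3 ≈ 234.67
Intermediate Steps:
E(C, f) = 4/3 (E(C, f) = 4/3 + (-C + C)/6 = 4/3 + (⅙)*0 = 4/3 + 0 = 4/3)
n(Z, W) = -4/3 (n(Z, W) = -1*4/3 = -4/3)
(-11*16)*n(a(-5), -3) = -11*16*(-4/3) = -176*(-4/3) = 704/3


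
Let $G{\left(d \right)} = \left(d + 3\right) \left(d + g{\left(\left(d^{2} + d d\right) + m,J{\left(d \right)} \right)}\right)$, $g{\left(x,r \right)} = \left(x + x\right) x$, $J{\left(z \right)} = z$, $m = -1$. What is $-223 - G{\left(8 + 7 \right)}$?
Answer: $-7258129$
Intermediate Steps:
$g{\left(x,r \right)} = 2 x^{2}$ ($g{\left(x,r \right)} = 2 x x = 2 x^{2}$)
$G{\left(d \right)} = \left(3 + d\right) \left(d + 2 \left(-1 + 2 d^{2}\right)^{2}\right)$ ($G{\left(d \right)} = \left(d + 3\right) \left(d + 2 \left(\left(d^{2} + d d\right) - 1\right)^{2}\right) = \left(3 + d\right) \left(d + 2 \left(\left(d^{2} + d^{2}\right) - 1\right)^{2}\right) = \left(3 + d\right) \left(d + 2 \left(2 d^{2} - 1\right)^{2}\right) = \left(3 + d\right) \left(d + 2 \left(-1 + 2 d^{2}\right)^{2}\right)$)
$-223 - G{\left(8 + 7 \right)} = -223 - \left(6 - 23 \left(8 + 7\right)^{2} - 8 \left(8 + 7\right)^{3} + 5 \left(8 + 7\right) + 8 \left(8 + 7\right)^{5} + 24 \left(8 + 7\right)^{4}\right) = -223 - \left(6 - 23 \cdot 15^{2} - 8 \cdot 15^{3} + 5 \cdot 15 + 8 \cdot 15^{5} + 24 \cdot 15^{4}\right) = -223 - \left(6 - 5175 - 27000 + 75 + 8 \cdot 759375 + 24 \cdot 50625\right) = -223 - \left(6 - 5175 - 27000 + 75 + 6075000 + 1215000\right) = -223 - 7257906 = -7258129$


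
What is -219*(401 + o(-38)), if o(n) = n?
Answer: -79497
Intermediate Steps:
-219*(401 + o(-38)) = -219*(401 - 38) = -219*363 = -79497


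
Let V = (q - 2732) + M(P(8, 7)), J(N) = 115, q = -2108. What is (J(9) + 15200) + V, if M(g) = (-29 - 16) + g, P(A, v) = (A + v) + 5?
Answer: 10450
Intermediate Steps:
P(A, v) = 5 + A + v
M(g) = -45 + g
V = -4865 (V = (-2108 - 2732) + (-45 + (5 + 8 + 7)) = -4840 + (-45 + 20) = -4840 - 25 = -4865)
(J(9) + 15200) + V = (115 + 15200) - 4865 = 15315 - 4865 = 10450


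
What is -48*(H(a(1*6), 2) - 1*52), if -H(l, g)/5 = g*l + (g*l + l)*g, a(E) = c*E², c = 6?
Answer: 417216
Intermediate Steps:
a(E) = 6*E²
H(l, g) = -5*g*l - 5*g*(l + g*l) (H(l, g) = -5*(g*l + (g*l + l)*g) = -5*(g*l + (l + g*l)*g) = -5*(g*l + g*(l + g*l)) = -5*g*l - 5*g*(l + g*l))
-48*(H(a(1*6), 2) - 1*52) = -48*(-5*2*6*(1*6)²*(2 + 2) - 1*52) = -48*(-5*2*6*6²*4 - 52) = -48*(-5*2*6*36*4 - 52) = -48*(-5*2*216*4 - 52) = -48*(-8640 - 52) = -48*(-8692) = 417216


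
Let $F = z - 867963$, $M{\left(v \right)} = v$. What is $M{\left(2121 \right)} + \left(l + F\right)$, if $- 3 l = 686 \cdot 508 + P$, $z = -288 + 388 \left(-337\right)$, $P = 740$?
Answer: $- \frac{3339886}{3} \approx -1.1133 \cdot 10^{6}$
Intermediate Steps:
$z = -131044$ ($z = -288 - 130756 = -131044$)
$l = - \frac{349228}{3}$ ($l = - \frac{686 \cdot 508 + 740}{3} = - \frac{348488 + 740}{3} = \left(- \frac{1}{3}\right) 349228 = - \frac{349228}{3} \approx -1.1641 \cdot 10^{5}$)
$F = -999007$ ($F = -131044 - 867963 = -999007$)
$M{\left(2121 \right)} + \left(l + F\right) = 2121 - \frac{3346249}{3} = - \frac{3339886}{3}$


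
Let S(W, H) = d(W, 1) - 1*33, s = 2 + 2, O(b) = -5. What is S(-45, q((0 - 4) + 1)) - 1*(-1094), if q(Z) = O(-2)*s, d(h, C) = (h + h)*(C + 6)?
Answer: 431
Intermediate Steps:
s = 4
d(h, C) = 2*h*(6 + C) (d(h, C) = (2*h)*(6 + C) = 2*h*(6 + C))
q(Z) = -20 (q(Z) = -5*4 = -20)
S(W, H) = -33 + 14*W (S(W, H) = 2*W*(6 + 1) - 1*33 = 2*W*7 - 33 = 14*W - 33 = -33 + 14*W)
S(-45, q((0 - 4) + 1)) - 1*(-1094) = (-33 + 14*(-45)) - 1*(-1094) = (-33 - 630) + 1094 = -663 + 1094 = 431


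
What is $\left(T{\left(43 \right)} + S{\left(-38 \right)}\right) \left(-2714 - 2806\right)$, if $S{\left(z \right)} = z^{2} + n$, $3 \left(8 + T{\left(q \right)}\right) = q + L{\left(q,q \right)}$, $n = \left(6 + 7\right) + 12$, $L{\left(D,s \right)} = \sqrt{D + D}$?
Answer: $-8143840 - 1840 \sqrt{86} \approx -8.1609 \cdot 10^{6}$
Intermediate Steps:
$L{\left(D,s \right)} = \sqrt{2} \sqrt{D}$ ($L{\left(D,s \right)} = \sqrt{2 D} = \sqrt{2} \sqrt{D}$)
$n = 25$ ($n = 13 + 12 = 25$)
$T{\left(q \right)} = -8 + \frac{q}{3} + \frac{\sqrt{2} \sqrt{q}}{3}$ ($T{\left(q \right)} = -8 + \frac{q + \sqrt{2} \sqrt{q}}{3} = -8 + \left(\frac{q}{3} + \frac{\sqrt{2} \sqrt{q}}{3}\right) = -8 + \frac{q}{3} + \frac{\sqrt{2} \sqrt{q}}{3}$)
$S{\left(z \right)} = 25 + z^{2}$ ($S{\left(z \right)} = z^{2} + 25 = 25 + z^{2}$)
$\left(T{\left(43 \right)} + S{\left(-38 \right)}\right) \left(-2714 - 2806\right) = \left(\left(-8 + \frac{1}{3} \cdot 43 + \frac{\sqrt{2} \sqrt{43}}{3}\right) + \left(25 + \left(-38\right)^{2}\right)\right) \left(-2714 - 2806\right) = \left(\left(-8 + \frac{43}{3} + \frac{\sqrt{86}}{3}\right) + \left(25 + 1444\right)\right) \left(-5520\right) = \left(\left(\frac{19}{3} + \frac{\sqrt{86}}{3}\right) + 1469\right) \left(-5520\right) = \left(\frac{4426}{3} + \frac{\sqrt{86}}{3}\right) \left(-5520\right) = -8143840 - 1840 \sqrt{86}$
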